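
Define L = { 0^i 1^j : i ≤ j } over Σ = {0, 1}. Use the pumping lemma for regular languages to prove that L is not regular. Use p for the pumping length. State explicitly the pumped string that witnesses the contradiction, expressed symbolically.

Toward a contradiction, assume L is regular with pumping length p.
Choose w = 0^p 1^p ∈ L, with |w| = 2p ≥ p.
The pumping lemma gives a decomposition w = xyz where |xy| ≤ p and y is nonempty.
Because |xy| ≤ p and w begins with p copies of 0, we have y = 0^k with 1 ≤ k ≤ p.
Consider xy^2z = 0^{p+k} 1^p. Since k ≥ 1, the 0-count p+k exceeds the 1-count p, so i ≤ j fails; thus xy^2z ∉ L.
Contradiction. Therefore L is not regular.

0^{p+k} 1^p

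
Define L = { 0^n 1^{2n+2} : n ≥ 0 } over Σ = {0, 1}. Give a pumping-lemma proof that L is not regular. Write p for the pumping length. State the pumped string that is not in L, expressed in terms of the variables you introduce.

Suppose for contradiction that L is regular, and let p be the pumping length.
Let w = 0^p 1^{2p+2} ∈ L; note |w| = 3p+2 ≥ p.
By the pumping lemma, w = xyz with |xy| ≤ p and |y| > 0.
Since the first p symbols of w are all 0's and |xy| ≤ p, y lies entirely in the leading 0-block: y = 0^k for some k with 1 ≤ k ≤ p.
Pump with i = 2: xy^2z = 0^{p+k} 1^{2p+2}. For this to lie in L we would need 2p+2 = 2(p+k)+2, which forces k = 0. But k ≥ 1, so xy^2z ∉ L.
Contradiction. Therefore L is not regular.

0^{p+k} 1^{2p+2}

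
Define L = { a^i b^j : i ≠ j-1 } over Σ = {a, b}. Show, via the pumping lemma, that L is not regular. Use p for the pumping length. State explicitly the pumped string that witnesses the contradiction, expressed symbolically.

Assume L is regular. Let p be the pumping length given by the pumping lemma.
Choose w = a^p b^{p+p!+1}. Since p ≠ (p+p!+1)-1 = p+p!, w ∈ L; and |w| ≥ p.
Write w = xyz as guaranteed by the lemma, with |xy| ≤ p and |y| > 0.
Since the first p symbols of w are all a's and |xy| ≤ p, y lies entirely in the leading a-block: y = a^k for some k with 1 ≤ k ≤ p.
Since 1 ≤ k ≤ p, k divides p!; set t = 1 + p!/k. Then xy^t z has p + (p!/k)·k = p + p! copies of a. Now the a-count is p+p! and (b-count)-1 = (p+p!+1)-1 = p+p!, so i ≠ j-1 fails. So xy^t z = a^{p+p!} b^{p+p!+1} ∉ L.
This is a contradiction; hence L is not regular.

a^{p+p!} b^{p+p!+1}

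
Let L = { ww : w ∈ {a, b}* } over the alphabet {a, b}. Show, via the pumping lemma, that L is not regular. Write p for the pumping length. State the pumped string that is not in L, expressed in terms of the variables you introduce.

Toward a contradiction, assume L is regular with pumping length p.
Take w = a^p b^p a^p b^p = uu where u = a^pb^p; then w ∈ L and |w| = 4p ≥ p.
Write w = xyz as guaranteed by the lemma, with |xy| ≤ p and |y| ≥ 1.
Because |xy| ≤ p and w begins with p copies of a, we have y = a^k with 1 ≤ k ≤ p.
Pump with i = 2: xy^2z = a^{p+k} b^p a^p b^p, of length 4p+k. Suppose this equals vv. The string starts with a and ends with b, so v does too; thus the boundary between the two copies of v is a b→a transition. There is exactly one such transition, at position 2p+k, so |v| = 2p+k and |vv| = 4p+2k ≠ 4p+k since k ≥ 1. So xy^2z ∉ L.
This is a contradiction; hence L is not regular.

a^{p+k} b^p a^p b^p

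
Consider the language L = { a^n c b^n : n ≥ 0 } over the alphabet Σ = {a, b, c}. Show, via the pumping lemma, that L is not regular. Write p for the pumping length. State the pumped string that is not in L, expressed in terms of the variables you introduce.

a^{p+k} c b^p

Assume L is regular. Let p be the pumping length given by the pumping lemma.
Take w = a^p c b^p ∈ L with |w| = 2p+1 ≥ p.
By the pumping lemma, w = xyz with |xy| ≤ p and y is nonempty.
Because |xy| ≤ p and w begins with p copies of a, we have y = a^k with 1 ≤ k ≤ p.
Pump with i = 2: xy^2z = a^{p+k} c b^p, which would require p+k = p. But k ≥ 1, so xy^2z ∉ L.
Contradiction. Therefore L is not regular.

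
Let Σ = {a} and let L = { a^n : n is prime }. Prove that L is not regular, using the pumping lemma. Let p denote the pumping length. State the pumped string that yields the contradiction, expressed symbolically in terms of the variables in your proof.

a^{q(1+k)}

Assume L is regular; let p be its pumping constant.
Let q be a prime with q ≥ p+2 (infinitely many primes exist), and take w = a^q ∈ L with |w| = q ≥ p.
The pumping lemma gives a decomposition w = xyz where |xy| ≤ p and |y| > 0.
Then y = a^k for some k with 1 ≤ k ≤ p.
Since 1 ≤ k ≤ p, |xz| = q-k. Pump with i = q+1: |xy^{q+1}z| = (q-k)+(q+1)k = q+qk = q(1+k), which is composite (both factors ≥ 2). So xy^{q+1}z = a^{q(1+k)} ∉ L.
This is a contradiction; hence L is not regular.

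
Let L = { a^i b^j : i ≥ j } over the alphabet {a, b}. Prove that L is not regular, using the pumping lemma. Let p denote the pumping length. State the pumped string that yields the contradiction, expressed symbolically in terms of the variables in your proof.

Assume L is regular. Let p be the pumping length given by the pumping lemma.
Choose w = a^p b^p ∈ L, with |w| = 2p ≥ p.
By the pumping lemma, w = xyz with |xy| ≤ p and |y| ≥ 1.
The first p characters of w are a's, so xy (and hence y) consists only of a's. Write y = a^k, 1 ≤ k ≤ p.
Consider xy^0z = xz = a^{p-k} b^p. Since k ≥ 1, the a-count p-k is less than p, so i ≥ j fails; thus xz ∉ L.
Contradiction. Therefore L is not regular.

a^{p-k} b^p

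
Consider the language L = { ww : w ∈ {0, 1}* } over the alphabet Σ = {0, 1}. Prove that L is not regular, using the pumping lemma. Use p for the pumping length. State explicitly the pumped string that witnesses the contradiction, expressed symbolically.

0^{p+k} 1^p 0^p 1^p

Toward a contradiction, assume L is regular with pumping length p.
Take w = 0^p 1^p 0^p 1^p = uu where u = 0^p1^p; then w ∈ L and |w| = 4p ≥ p.
The pumping lemma gives a decomposition w = xyz where |xy| ≤ p and |y| ≥ 1.
Since the first p symbols of w are all 0's and |xy| ≤ p, y lies entirely in the leading 0-block: y = 0^k for some k with 1 ≤ k ≤ p.
Pump with i = 2: xy^2z = 0^{p+k} 1^p 0^p 1^p, of length 4p+k. Suppose this equals vv. The string starts with 0 and ends with 1, so v does too; thus the boundary between the two copies of v is a 1→0 transition. There is exactly one such transition, at position 2p+k, so |v| = 2p+k and |vv| = 4p+2k ≠ 4p+k since k ≥ 1. So xy^2z ∉ L.
This contradicts the pumping lemma, so L is not regular.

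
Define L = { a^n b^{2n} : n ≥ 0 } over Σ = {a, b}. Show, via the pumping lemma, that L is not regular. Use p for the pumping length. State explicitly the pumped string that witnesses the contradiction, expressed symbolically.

Assume L is regular; let p be its pumping constant.
Take w = a^p b^{2p}. Then w ∈ L and |w| = 3p ≥ p.
Write w = xyz as guaranteed by the lemma, with |xy| ≤ p and |y| ≥ 1.
Since the first p symbols of w are all a's and |xy| ≤ p, y lies entirely in the leading a-block: y = a^k for some k with 1 ≤ k ≤ p.
Pump with i = 2: xy^2z = a^{p+k} b^{2p}. For this to lie in L we would need 2p = 2(p+k), which forces k = 0. But k ≥ 1, so xy^2z ∉ L.
Contradiction. Therefore L is not regular.

a^{p+k} b^{2p}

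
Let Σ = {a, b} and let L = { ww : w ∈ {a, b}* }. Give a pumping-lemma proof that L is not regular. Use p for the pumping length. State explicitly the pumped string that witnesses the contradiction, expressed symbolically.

a^{p+k} b^p a^p b^p

Suppose for contradiction that L is regular, and let p be the pumping length.
Take w = a^p b^p a^p b^p = uu where u = a^pb^p; then w ∈ L and |w| = 4p ≥ p.
The pumping lemma gives a decomposition w = xyz where |xy| ≤ p and y is nonempty.
Because |xy| ≤ p and w begins with p copies of a, we have y = a^k with 1 ≤ k ≤ p.
Pump with i = 2: xy^2z = a^{p+k} b^p a^p b^p, of length 4p+k. Suppose this equals vv. The string starts with a and ends with b, so v does too; thus the boundary between the two copies of v is a b→a transition. There is exactly one such transition, at position 2p+k, so |v| = 2p+k and |vv| = 4p+2k ≠ 4p+k since k ≥ 1. So xy^2z ∉ L.
This is a contradiction; hence L is not regular.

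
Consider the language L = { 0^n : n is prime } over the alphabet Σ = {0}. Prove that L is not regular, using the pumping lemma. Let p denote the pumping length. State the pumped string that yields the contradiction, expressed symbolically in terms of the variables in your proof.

Assume L is regular; let p be its pumping constant.
Let q be a prime with q ≥ p+2 (infinitely many primes exist), and take w = 0^q ∈ L with |w| = q ≥ p.
Write w = xyz as guaranteed by the lemma, with |xy| ≤ p and y is nonempty.
Then y = 0^k for some k with 1 ≤ k ≤ p.
Since 1 ≤ k ≤ p, |xz| = q-k. Pump with i = q+1: |xy^{q+1}z| = (q-k)+(q+1)k = q+qk = q(1+k), which is composite (both factors ≥ 2). So xy^{q+1}z = 0^{q(1+k)} ∉ L.
This is a contradiction; hence L is not regular.

0^{q(1+k)}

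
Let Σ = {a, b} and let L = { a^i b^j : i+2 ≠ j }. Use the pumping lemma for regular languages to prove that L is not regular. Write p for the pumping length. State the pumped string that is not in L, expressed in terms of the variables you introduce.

a^{p+p!} b^{p+p!+2}

Suppose for contradiction that L is regular, and let p be the pumping length.
Choose w = a^p b^{p+p!+2}. Since p ≠ (p+p!+2)-2 = p+p!, w ∈ L; and |w| ≥ p.
By the pumping lemma, w = xyz with |xy| ≤ p and |y| ≥ 1.
Because |xy| ≤ p and w begins with p copies of a, we have y = a^k with 1 ≤ k ≤ p.
Since 1 ≤ k ≤ p, k divides p!; set t = 1 + p!/k. Then xy^t z has p + (p!/k)·k = p + p! copies of a. Now the a-count is p+p! and (b-count)-2 = (p+p!+2)-2 = p+p!, so i+2 ≠ j fails. So xy^t z = a^{p+p!} b^{p+p!+2} ∉ L.
This is a contradiction; hence L is not regular.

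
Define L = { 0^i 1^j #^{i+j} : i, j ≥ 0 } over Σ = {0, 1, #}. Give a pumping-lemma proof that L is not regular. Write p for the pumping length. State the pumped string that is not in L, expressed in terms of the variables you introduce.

Assume L is regular; let p be its pumping constant.
Take w = 0^p 1^p #^{2p} ∈ L (with i=j=p, i+j=2p), |w| = 4p ≥ p.
The pumping lemma gives a decomposition w = xyz where |xy| ≤ p and |y| ≥ 1.
Since the first p symbols of w are all 0's and |xy| ≤ p, y lies entirely in the leading 0-block: y = 0^k for some k with 1 ≤ k ≤ p.
Consider xy^2z = 0^{p+k} 1^p #^{2p}. Now the 0- and 1-counts sum to 2p+k, but the #-count is 2p ≠ 2p+k. So xy^2z ∉ L.
Contradiction. Therefore L is not regular.

0^{p+k} 1^p #^{2p}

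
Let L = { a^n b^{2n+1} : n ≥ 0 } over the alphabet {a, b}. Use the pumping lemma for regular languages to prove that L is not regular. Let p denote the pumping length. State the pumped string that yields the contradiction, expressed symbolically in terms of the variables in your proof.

Assume L is regular; let p be its pumping constant.
Take w = a^p b^{2p+1}. Then w ∈ L and |w| = 3p+1 ≥ p.
The pumping lemma gives a decomposition w = xyz where |xy| ≤ p and y is nonempty.
Because |xy| ≤ p and w begins with p copies of a, we have y = a^k with 1 ≤ k ≤ p.
Pump with i = 2: xy^2z = a^{p+k} b^{2p+1}. For this to lie in L we would need 2p+1 = 2(p+k)+1, which forces k = 0. But k ≥ 1, so xy^2z ∉ L.
This contradicts the pumping lemma, so L is not regular.

a^{p+k} b^{2p+1}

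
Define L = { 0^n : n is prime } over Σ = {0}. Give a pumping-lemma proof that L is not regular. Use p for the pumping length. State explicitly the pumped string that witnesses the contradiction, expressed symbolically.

0^{q(1+k)}

Assume L is regular; let p be its pumping constant.
Let q be a prime with q ≥ p+2 (infinitely many primes exist), and take w = 0^q ∈ L with |w| = q ≥ p.
The pumping lemma gives a decomposition w = xyz where |xy| ≤ p and y is nonempty.
Then y = 0^k for some k with 1 ≤ k ≤ p.
Since 1 ≤ k ≤ p, |xz| = q-k. Pump with i = q+1: |xy^{q+1}z| = (q-k)+(q+1)k = q+qk = q(1+k), which is composite (both factors ≥ 2). So xy^{q+1}z = 0^{q(1+k)} ∉ L.
This contradicts the pumping lemma, so L is not regular.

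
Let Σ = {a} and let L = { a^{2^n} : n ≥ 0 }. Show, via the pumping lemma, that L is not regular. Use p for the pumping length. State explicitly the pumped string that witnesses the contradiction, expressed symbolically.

Assume L is regular. Let p be the pumping length given by the pumping lemma.
Take w = a^{2^p} ∈ L with |w| = 2^p ≥ p.
The pumping lemma gives a decomposition w = xyz where |xy| ≤ p and y is nonempty.
Then y = a^k for some k with 1 ≤ k ≤ p.
Pump with i = 2: xy^2z = a^{2^p+k}. Since 1 ≤ k ≤ p < 2^p, we have 2^p < 2^p+k < 2^{p+1}, so 2^p+k is not a power of 2. So xy^2z ∉ L.
This contradicts the pumping lemma, so L is not regular.

a^{2^p+k}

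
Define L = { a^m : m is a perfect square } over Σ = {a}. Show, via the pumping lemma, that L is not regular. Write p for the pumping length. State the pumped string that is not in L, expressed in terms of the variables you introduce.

a^{p²+k}

Assume L is regular; let p be its pumping constant.
Take w = a^{p²} ∈ L with |w| = p² ≥ p.
Write w = xyz as guaranteed by the lemma, with |xy| ≤ p and |y| > 0.
Then y = a^k for some k with 1 ≤ k ≤ p.
Pump with i = 2: xy^2z = a^{p²+k}. Since 1 ≤ k ≤ p, p² < p²+k ≤ p²+p < (p+1)², so p²+k lies strictly between consecutive squares and is not a perfect square. So xy^2z ∉ L.
This is a contradiction; hence L is not regular.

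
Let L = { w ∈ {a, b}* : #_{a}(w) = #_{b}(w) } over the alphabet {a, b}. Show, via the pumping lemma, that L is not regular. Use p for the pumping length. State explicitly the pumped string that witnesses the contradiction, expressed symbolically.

a^{p+k} b^p

Toward a contradiction, assume L is regular with pumping length p.
Choose w = a^p b^p ∈ L with |w| = 2p ≥ p.
The pumping lemma gives a decomposition w = xyz where |xy| ≤ p and |y| ≥ 1.
Because |xy| ≤ p and w begins with p copies of a, we have y = a^k with 1 ≤ k ≤ p.
Pump with i = 2: xy^2z = a^{p+k} b^p has p+k occurrences of a but only p of b. Since k ≥ 1 the counts differ, so xy^2z ∉ L.
This is a contradiction; hence L is not regular.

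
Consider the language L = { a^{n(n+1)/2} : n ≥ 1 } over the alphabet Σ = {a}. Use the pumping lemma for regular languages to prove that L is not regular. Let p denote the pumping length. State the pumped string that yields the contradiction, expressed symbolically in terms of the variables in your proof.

a^{p(p+1)/2+k}

Assume L is regular; let p be its pumping constant.
Take w = a^{p(p+1)/2} ∈ L with |w| = p(p+1)/2 ≥ p.
Write w = xyz as guaranteed by the lemma, with |xy| ≤ p and |y| > 0.
Then y = a^k for some k with 1 ≤ k ≤ p.
Pump with i = 2: xy^2z = a^{p(p+1)/2+k}. Since 1 ≤ k ≤ p, p(p+1)/2 < p(p+1)/2+k ≤ p(p+1)/2+p < (p+1)(p+2)/2, so p(p+1)/2+k is strictly between consecutive triangular numbers. So xy^2z ∉ L.
This is a contradiction; hence L is not regular.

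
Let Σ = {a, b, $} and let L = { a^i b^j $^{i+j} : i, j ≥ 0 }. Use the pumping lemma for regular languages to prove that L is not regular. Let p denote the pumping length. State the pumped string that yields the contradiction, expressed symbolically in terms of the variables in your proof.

Assume L is regular; let p be its pumping constant.
Take w = a^p b^p $^{2p} ∈ L (with i=j=p, i+j=2p), |w| = 4p ≥ p.
The pumping lemma gives a decomposition w = xyz where |xy| ≤ p and |y| > 0.
Since the first p symbols of w are all a's and |xy| ≤ p, y lies entirely in the leading a-block: y = a^k for some k with 1 ≤ k ≤ p.
Consider xy^2z = a^{p+k} b^p $^{2p}. Now the a- and b-counts sum to 2p+k, but the $-count is 2p ≠ 2p+k. So xy^2z ∉ L.
This is a contradiction; hence L is not regular.

a^{p+k} b^p $^{2p}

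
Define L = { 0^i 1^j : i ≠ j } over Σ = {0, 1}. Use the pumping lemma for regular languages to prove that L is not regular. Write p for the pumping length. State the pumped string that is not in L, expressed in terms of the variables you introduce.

Assume L is regular. Let p be the pumping length given by the pumping lemma.
Choose w = 0^p 1^{p+p!}. Since p ≠ p+p!, w ∈ L; and |w| ≥ p.
Write w = xyz as guaranteed by the lemma, with |xy| ≤ p and y is nonempty.
Since the first p symbols of w are all 0's and |xy| ≤ p, y lies entirely in the leading 0-block: y = 0^k for some k with 1 ≤ k ≤ p.
Since 1 ≤ k ≤ p, k divides p!; set t = 1 + p!/k. Then xy^t z has p + (p!/k)·k = p + p! copies of 0. Now the 0-count equals the 1-count, so i ≠ j fails. So xy^t z = 0^{p+p!} 1^{p+p!} ∉ L.
Contradiction. Therefore L is not regular.

0^{p+p!} 1^{p+p!}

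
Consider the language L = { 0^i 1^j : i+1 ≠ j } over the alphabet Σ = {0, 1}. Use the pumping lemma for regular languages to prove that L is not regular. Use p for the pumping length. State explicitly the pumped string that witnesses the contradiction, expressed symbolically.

0^{p+p!} 1^{p+p!+1}

Assume L is regular. Let p be the pumping length given by the pumping lemma.
Choose w = 0^p 1^{p+p!+1}. Since p ≠ (p+p!+1)-1 = p+p!, w ∈ L; and |w| ≥ p.
The pumping lemma gives a decomposition w = xyz where |xy| ≤ p and y is nonempty.
Because |xy| ≤ p and w begins with p copies of 0, we have y = 0^k with 1 ≤ k ≤ p.
Since 1 ≤ k ≤ p, k divides p!; set t = 1 + p!/k. Then xy^t z has p + (p!/k)·k = p + p! copies of 0. Now the 0-count is p+p! and (1-count)-1 = (p+p!+1)-1 = p+p!, so i+1 ≠ j fails. So xy^t z = 0^{p+p!} 1^{p+p!+1} ∉ L.
Contradiction. Therefore L is not regular.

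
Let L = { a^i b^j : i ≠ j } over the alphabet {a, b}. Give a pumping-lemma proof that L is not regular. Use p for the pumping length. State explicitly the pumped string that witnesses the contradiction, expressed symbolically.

a^{p+p!} b^{p+p!}

Assume L is regular. Let p be the pumping length given by the pumping lemma.
Choose w = a^p b^{p+p!}. Since p ≠ p+p!, w ∈ L; and |w| ≥ p.
Write w = xyz as guaranteed by the lemma, with |xy| ≤ p and |y| > 0.
The first p characters of w are a's, so xy (and hence y) consists only of a's. Write y = a^k, 1 ≤ k ≤ p.
Since 1 ≤ k ≤ p, k divides p!; set t = 1 + p!/k. Then xy^t z has p + (p!/k)·k = p + p! copies of a. Now the a-count equals the b-count, so i ≠ j fails. So xy^t z = a^{p+p!} b^{p+p!} ∉ L.
Contradiction. Therefore L is not regular.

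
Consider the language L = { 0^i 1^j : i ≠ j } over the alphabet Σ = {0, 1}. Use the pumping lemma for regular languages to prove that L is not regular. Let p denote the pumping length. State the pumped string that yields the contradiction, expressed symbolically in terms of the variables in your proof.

Assume L is regular. Let p be the pumping length given by the pumping lemma.
Choose w = 0^p 1^{p+p!}. Since p ≠ p+p!, w ∈ L; and |w| ≥ p.
The pumping lemma gives a decomposition w = xyz where |xy| ≤ p and |y| ≥ 1.
Because |xy| ≤ p and w begins with p copies of 0, we have y = 0^k with 1 ≤ k ≤ p.
Since 1 ≤ k ≤ p, k divides p!; set t = 1 + p!/k. Then xy^t z has p + (p!/k)·k = p + p! copies of 0. Now the 0-count equals the 1-count, so i ≠ j fails. So xy^t z = 0^{p+p!} 1^{p+p!} ∉ L.
Contradiction. Therefore L is not regular.

0^{p+p!} 1^{p+p!}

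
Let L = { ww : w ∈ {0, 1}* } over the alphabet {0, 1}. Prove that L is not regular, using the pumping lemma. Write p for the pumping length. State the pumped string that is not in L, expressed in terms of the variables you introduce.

0^{p+k} 1^p 0^p 1^p

Assume L is regular. Let p be the pumping length given by the pumping lemma.
Take w = 0^p 1^p 0^p 1^p = uu where u = 0^p1^p; then w ∈ L and |w| = 4p ≥ p.
Write w = xyz as guaranteed by the lemma, with |xy| ≤ p and y is nonempty.
The first p characters of w are 0's, so xy (and hence y) consists only of 0's. Write y = 0^k, 1 ≤ k ≤ p.
Pump with i = 2: xy^2z = 0^{p+k} 1^p 0^p 1^p, of length 4p+k. Suppose this equals vv. The string starts with 0 and ends with 1, so v does too; thus the boundary between the two copies of v is a 1→0 transition. There is exactly one such transition, at position 2p+k, so |v| = 2p+k and |vv| = 4p+2k ≠ 4p+k since k ≥ 1. So xy^2z ∉ L.
This is a contradiction; hence L is not regular.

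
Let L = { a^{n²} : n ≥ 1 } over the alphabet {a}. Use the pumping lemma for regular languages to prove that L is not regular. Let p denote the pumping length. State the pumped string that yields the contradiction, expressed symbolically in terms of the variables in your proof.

Assume L is regular; let p be its pumping constant.
Take w = a^{p²} ∈ L with |w| = p² ≥ p.
The pumping lemma gives a decomposition w = xyz where |xy| ≤ p and |y| ≥ 1.
Then y = a^k for some k with 1 ≤ k ≤ p.
Pump with i = 2: xy^2z = a^{p²+k}. Since 1 ≤ k ≤ p, p² < p²+k ≤ p²+p < (p+1)², so p²+k lies strictly between consecutive squares and is not a perfect square. So xy^2z ∉ L.
This contradicts the pumping lemma, so L is not regular.

a^{p²+k}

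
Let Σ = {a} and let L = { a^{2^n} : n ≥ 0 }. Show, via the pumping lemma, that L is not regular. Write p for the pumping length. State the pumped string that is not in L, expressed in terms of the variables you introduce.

Assume L is regular. Let p be the pumping length given by the pumping lemma.
Take w = a^{2^p} ∈ L with |w| = 2^p ≥ p.
Write w = xyz as guaranteed by the lemma, with |xy| ≤ p and |y| > 0.
Then y = a^k for some k with 1 ≤ k ≤ p.
Pump with i = 2: xy^2z = a^{2^p+k}. Since 1 ≤ k ≤ p < 2^p, we have 2^p < 2^p+k < 2^{p+1}, so 2^p+k is not a power of 2. So xy^2z ∉ L.
Contradiction. Therefore L is not regular.

a^{2^p+k}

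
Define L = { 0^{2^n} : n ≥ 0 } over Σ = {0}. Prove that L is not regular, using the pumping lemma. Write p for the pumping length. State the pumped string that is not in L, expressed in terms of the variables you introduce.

0^{2^p+k}

Suppose for contradiction that L is regular, and let p be the pumping length.
Take w = 0^{2^p} ∈ L with |w| = 2^p ≥ p.
By the pumping lemma, w = xyz with |xy| ≤ p and |y| ≥ 1.
Then y = 0^k for some k with 1 ≤ k ≤ p.
Pump with i = 2: xy^2z = 0^{2^p+k}. Since 1 ≤ k ≤ p < 2^p, we have 2^p < 2^p+k < 2^{p+1}, so 2^p+k is not a power of 2. So xy^2z ∉ L.
Contradiction. Therefore L is not regular.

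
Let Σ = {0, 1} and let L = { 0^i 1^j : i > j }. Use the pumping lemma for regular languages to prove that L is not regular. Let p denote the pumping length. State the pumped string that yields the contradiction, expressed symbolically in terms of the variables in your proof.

0^{p+1-k} 1^p

Assume L is regular. Let p be the pumping length given by the pumping lemma.
Choose w = 0^{p+1} 1^p ∈ L, with |w| = 2p+1 ≥ p.
The pumping lemma gives a decomposition w = xyz where |xy| ≤ p and |y| > 0.
Since the first p symbols of w are all 0's and |xy| ≤ p, y lies entirely in the leading 0-block: y = 0^k for some k with 1 ≤ k ≤ p.
Consider xy^0z = xz = 0^{p+1-k} 1^p. Since k ≥ 1, the 0-count p+1-k is at most p, so i > j fails; thus xz ∉ L.
This contradicts the pumping lemma, so L is not regular.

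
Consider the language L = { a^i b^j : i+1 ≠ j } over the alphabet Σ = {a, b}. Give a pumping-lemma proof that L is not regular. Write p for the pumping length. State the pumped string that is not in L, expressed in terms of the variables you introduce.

a^{p+p!} b^{p+p!+1}

Assume L is regular. Let p be the pumping length given by the pumping lemma.
Choose w = a^p b^{p+p!+1}. Since p ≠ (p+p!+1)-1 = p+p!, w ∈ L; and |w| ≥ p.
By the pumping lemma, w = xyz with |xy| ≤ p and y is nonempty.
Since the first p symbols of w are all a's and |xy| ≤ p, y lies entirely in the leading a-block: y = a^k for some k with 1 ≤ k ≤ p.
Since 1 ≤ k ≤ p, k divides p!; set t = 1 + p!/k. Then xy^t z has p + (p!/k)·k = p + p! copies of a. Now the a-count is p+p! and (b-count)-1 = (p+p!+1)-1 = p+p!, so i+1 ≠ j fails. So xy^t z = a^{p+p!} b^{p+p!+1} ∉ L.
This contradicts the pumping lemma, so L is not regular.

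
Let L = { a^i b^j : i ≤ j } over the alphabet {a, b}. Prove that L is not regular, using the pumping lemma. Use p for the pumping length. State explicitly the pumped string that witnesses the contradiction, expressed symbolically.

Toward a contradiction, assume L is regular with pumping length p.
Choose w = a^p b^p ∈ L, with |w| = 2p ≥ p.
By the pumping lemma, w = xyz with |xy| ≤ p and y is nonempty.
The first p characters of w are a's, so xy (and hence y) consists only of a's. Write y = a^k, 1 ≤ k ≤ p.
Consider xy^2z = a^{p+k} b^p. Since k ≥ 1, the a-count p+k exceeds the b-count p, so i ≤ j fails; thus xy^2z ∉ L.
This contradicts the pumping lemma, so L is not regular.

a^{p+k} b^p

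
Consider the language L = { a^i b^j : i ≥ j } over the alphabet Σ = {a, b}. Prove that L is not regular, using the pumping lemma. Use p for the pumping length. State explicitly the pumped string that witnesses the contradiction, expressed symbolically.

Assume L is regular. Let p be the pumping length given by the pumping lemma.
Choose w = a^p b^p ∈ L, with |w| = 2p ≥ p.
Write w = xyz as guaranteed by the lemma, with |xy| ≤ p and |y| > 0.
Because |xy| ≤ p and w begins with p copies of a, we have y = a^k with 1 ≤ k ≤ p.
Consider xy^0z = xz = a^{p-k} b^p. Since k ≥ 1, the a-count p-k is less than p, so i ≥ j fails; thus xz ∉ L.
This contradicts the pumping lemma, so L is not regular.

a^{p-k} b^p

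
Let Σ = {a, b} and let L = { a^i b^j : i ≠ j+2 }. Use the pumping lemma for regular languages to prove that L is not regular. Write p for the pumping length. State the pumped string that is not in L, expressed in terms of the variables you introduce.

a^{p+p!} b^{p+p!-2}

Suppose for contradiction that L is regular, and let p be the pumping length.
Choose w = a^p b^{p+p!-2}. Since p ≠ (p+p!-2)+2 = p+p!, w ∈ L; and |w| ≥ p.
By the pumping lemma, w = xyz with |xy| ≤ p and |y| ≥ 1.
The first p characters of w are a's, so xy (and hence y) consists only of a's. Write y = a^k, 1 ≤ k ≤ p.
Since 1 ≤ k ≤ p, k divides p!; set t = 1 + p!/k. Then xy^t z has p + (p!/k)·k = p + p! copies of a. Now the a-count is p+p! and (b-count)+2 = (p+p!-2)+2 = p+p!, so i ≠ j+2 fails. So xy^t z = a^{p+p!} b^{p+p!-2} ∉ L.
This is a contradiction; hence L is not regular.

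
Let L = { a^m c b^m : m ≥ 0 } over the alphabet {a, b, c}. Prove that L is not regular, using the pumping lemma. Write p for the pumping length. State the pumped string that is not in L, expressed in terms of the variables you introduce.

a^{p+k} c b^p

Suppose for contradiction that L is regular, and let p be the pumping length.
Take w = a^p c b^p ∈ L with |w| = 2p+1 ≥ p.
Write w = xyz as guaranteed by the lemma, with |xy| ≤ p and |y| ≥ 1.
Since the first p symbols of w are all a's and |xy| ≤ p, y lies entirely in the leading a-block: y = a^k for some k with 1 ≤ k ≤ p.
Pump with i = 2: xy^2z = a^{p+k} c b^p, which would require p+k = p. But k ≥ 1, so xy^2z ∉ L.
This contradicts the pumping lemma, so L is not regular.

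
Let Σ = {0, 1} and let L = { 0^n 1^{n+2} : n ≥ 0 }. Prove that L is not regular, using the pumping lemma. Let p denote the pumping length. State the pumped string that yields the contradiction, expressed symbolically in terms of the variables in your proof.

Assume L is regular; let p be its pumping constant.
Let w = 0^p 1^{p+2} ∈ L; note |w| = 2p+2 ≥ p.
The pumping lemma gives a decomposition w = xyz where |xy| ≤ p and |y| ≥ 1.
The first p characters of w are 0's, so xy (and hence y) consists only of 0's. Write y = 0^k, 1 ≤ k ≤ p.
Pump with i = 2: xy^2z = 0^{p+k} 1^{p+2}. For this to lie in L we would need p+2 = (p+k)+2, which forces k = 0. But k ≥ 1, so xy^2z ∉ L.
This is a contradiction; hence L is not regular.

0^{p+k} 1^{p+2}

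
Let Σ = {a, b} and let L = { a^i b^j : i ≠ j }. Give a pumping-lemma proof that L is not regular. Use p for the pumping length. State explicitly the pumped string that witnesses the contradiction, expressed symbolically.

a^{p+p!} b^{p+p!}

Toward a contradiction, assume L is regular with pumping length p.
Choose w = a^p b^{p+p!}. Since p ≠ p+p!, w ∈ L; and |w| ≥ p.
By the pumping lemma, w = xyz with |xy| ≤ p and |y| > 0.
The first p characters of w are a's, so xy (and hence y) consists only of a's. Write y = a^k, 1 ≤ k ≤ p.
Since 1 ≤ k ≤ p, k divides p!; set t = 1 + p!/k. Then xy^t z has p + (p!/k)·k = p + p! copies of a. Now the a-count equals the b-count, so i ≠ j fails. So xy^t z = a^{p+p!} b^{p+p!} ∉ L.
This is a contradiction; hence L is not regular.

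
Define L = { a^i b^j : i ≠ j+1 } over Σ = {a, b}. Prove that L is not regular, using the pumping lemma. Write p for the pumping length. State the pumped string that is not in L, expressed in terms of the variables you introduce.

Assume L is regular; let p be its pumping constant.
Choose w = a^p b^{p+p!-1}. Since p ≠ (p+p!-1)+1 = p+p!, w ∈ L; and |w| ≥ p.
Write w = xyz as guaranteed by the lemma, with |xy| ≤ p and y is nonempty.
Since the first p symbols of w are all a's and |xy| ≤ p, y lies entirely in the leading a-block: y = a^k for some k with 1 ≤ k ≤ p.
Since 1 ≤ k ≤ p, k divides p!; set t = 1 + p!/k. Then xy^t z has p + (p!/k)·k = p + p! copies of a. Now the a-count is p+p! and (b-count)+1 = (p+p!-1)+1 = p+p!, so i ≠ j+1 fails. So xy^t z = a^{p+p!} b^{p+p!-1} ∉ L.
Contradiction. Therefore L is not regular.

a^{p+p!} b^{p+p!-1}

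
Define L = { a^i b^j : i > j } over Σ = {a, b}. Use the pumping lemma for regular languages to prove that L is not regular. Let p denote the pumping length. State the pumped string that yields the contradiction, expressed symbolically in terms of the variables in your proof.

a^{p+1-k} b^p

Toward a contradiction, assume L is regular with pumping length p.
Choose w = a^{p+1} b^p ∈ L, with |w| = 2p+1 ≥ p.
By the pumping lemma, w = xyz with |xy| ≤ p and y is nonempty.
The first p characters of w are a's, so xy (and hence y) consists only of a's. Write y = a^k, 1 ≤ k ≤ p.
Consider xy^0z = xz = a^{p+1-k} b^p. Since k ≥ 1, the a-count p+1-k is at most p, so i > j fails; thus xz ∉ L.
Contradiction. Therefore L is not regular.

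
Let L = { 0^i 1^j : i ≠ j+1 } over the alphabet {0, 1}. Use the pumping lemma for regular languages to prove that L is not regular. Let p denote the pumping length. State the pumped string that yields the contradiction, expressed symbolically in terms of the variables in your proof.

Suppose for contradiction that L is regular, and let p be the pumping length.
Choose w = 0^p 1^{p+p!-1}. Since p ≠ (p+p!-1)+1 = p+p!, w ∈ L; and |w| ≥ p.
Write w = xyz as guaranteed by the lemma, with |xy| ≤ p and |y| > 0.
The first p characters of w are 0's, so xy (and hence y) consists only of 0's. Write y = 0^k, 1 ≤ k ≤ p.
Since 1 ≤ k ≤ p, k divides p!; set t = 1 + p!/k. Then xy^t z has p + (p!/k)·k = p + p! copies of 0. Now the 0-count is p+p! and (1-count)+1 = (p+p!-1)+1 = p+p!, so i ≠ j+1 fails. So xy^t z = 0^{p+p!} 1^{p+p!-1} ∉ L.
This is a contradiction; hence L is not regular.

0^{p+p!} 1^{p+p!-1}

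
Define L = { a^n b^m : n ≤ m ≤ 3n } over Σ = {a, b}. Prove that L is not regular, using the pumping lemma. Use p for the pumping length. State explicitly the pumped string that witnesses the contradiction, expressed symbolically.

Suppose for contradiction that L is regular, and let p be the pumping length.
Take w = a^p b^p ∈ L (since p ≤ p ≤ 3p), with |w| = 2p ≥ p.
The pumping lemma gives a decomposition w = xyz where |xy| ≤ p and y is nonempty.
The first p characters of w are a's, so xy (and hence y) consists only of a's. Write y = a^k, 1 ≤ k ≤ p.
Pump with i = 2: xy^2z = a^{p+k} b^p. Now n = p+k > p = m, so the condition n ≤ m fails. Thus xy^2z ∉ L.
Contradiction. Therefore L is not regular.

a^{p+k} b^p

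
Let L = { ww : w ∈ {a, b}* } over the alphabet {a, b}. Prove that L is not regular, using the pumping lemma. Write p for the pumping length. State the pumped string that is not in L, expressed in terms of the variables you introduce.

Assume L is regular. Let p be the pumping length given by the pumping lemma.
Take w = a^p b^p a^p b^p = uu where u = a^pb^p; then w ∈ L and |w| = 4p ≥ p.
Write w = xyz as guaranteed by the lemma, with |xy| ≤ p and y is nonempty.
Because |xy| ≤ p and w begins with p copies of a, we have y = a^k with 1 ≤ k ≤ p.
Pump with i = 2: xy^2z = a^{p+k} b^p a^p b^p, of length 4p+k. Suppose this equals vv. The string starts with a and ends with b, so v does too; thus the boundary between the two copies of v is a b→a transition. There is exactly one such transition, at position 2p+k, so |v| = 2p+k and |vv| = 4p+2k ≠ 4p+k since k ≥ 1. So xy^2z ∉ L.
This contradicts the pumping lemma, so L is not regular.

a^{p+k} b^p a^p b^p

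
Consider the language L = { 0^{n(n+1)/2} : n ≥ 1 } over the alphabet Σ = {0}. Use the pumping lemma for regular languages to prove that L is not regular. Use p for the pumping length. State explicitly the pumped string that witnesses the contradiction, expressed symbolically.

Suppose for contradiction that L is regular, and let p be the pumping length.
Take w = 0^{p(p+1)/2} ∈ L with |w| = p(p+1)/2 ≥ p.
The pumping lemma gives a decomposition w = xyz where |xy| ≤ p and |y| > 0.
Then y = 0^k for some k with 1 ≤ k ≤ p.
Pump with i = 2: xy^2z = 0^{p(p+1)/2+k}. Since 1 ≤ k ≤ p, p(p+1)/2 < p(p+1)/2+k ≤ p(p+1)/2+p < (p+1)(p+2)/2, so p(p+1)/2+k is strictly between consecutive triangular numbers. So xy^2z ∉ L.
Contradiction. Therefore L is not regular.

0^{p(p+1)/2+k}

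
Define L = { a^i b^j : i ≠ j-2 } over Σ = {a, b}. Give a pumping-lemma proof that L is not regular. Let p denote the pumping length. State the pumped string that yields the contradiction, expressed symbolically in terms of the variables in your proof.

a^{p+p!} b^{p+p!+2}

Suppose for contradiction that L is regular, and let p be the pumping length.
Choose w = a^p b^{p+p!+2}. Since p ≠ (p+p!+2)-2 = p+p!, w ∈ L; and |w| ≥ p.
By the pumping lemma, w = xyz with |xy| ≤ p and |y| > 0.
Because |xy| ≤ p and w begins with p copies of a, we have y = a^k with 1 ≤ k ≤ p.
Since 1 ≤ k ≤ p, k divides p!; set t = 1 + p!/k. Then xy^t z has p + (p!/k)·k = p + p! copies of a. Now the a-count is p+p! and (b-count)-2 = (p+p!+2)-2 = p+p!, so i ≠ j-2 fails. So xy^t z = a^{p+p!} b^{p+p!+2} ∉ L.
This contradicts the pumping lemma, so L is not regular.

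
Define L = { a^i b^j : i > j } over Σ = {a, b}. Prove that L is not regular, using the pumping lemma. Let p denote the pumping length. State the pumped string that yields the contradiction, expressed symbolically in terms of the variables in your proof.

Suppose for contradiction that L is regular, and let p be the pumping length.
Choose w = a^{p+1} b^p ∈ L, with |w| = 2p+1 ≥ p.
By the pumping lemma, w = xyz with |xy| ≤ p and |y| > 0.
The first p characters of w are a's, so xy (and hence y) consists only of a's. Write y = a^k, 1 ≤ k ≤ p.
Consider xy^0z = xz = a^{p+1-k} b^p. Since k ≥ 1, the a-count p+1-k is at most p, so i > j fails; thus xz ∉ L.
Contradiction. Therefore L is not regular.

a^{p+1-k} b^p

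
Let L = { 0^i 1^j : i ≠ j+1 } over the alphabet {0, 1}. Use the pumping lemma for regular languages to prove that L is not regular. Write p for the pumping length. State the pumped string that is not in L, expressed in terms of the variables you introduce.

Assume L is regular. Let p be the pumping length given by the pumping lemma.
Choose w = 0^p 1^{p+p!-1}. Since p ≠ (p+p!-1)+1 = p+p!, w ∈ L; and |w| ≥ p.
The pumping lemma gives a decomposition w = xyz where |xy| ≤ p and y is nonempty.
Since the first p symbols of w are all 0's and |xy| ≤ p, y lies entirely in the leading 0-block: y = 0^k for some k with 1 ≤ k ≤ p.
Since 1 ≤ k ≤ p, k divides p!; set t = 1 + p!/k. Then xy^t z has p + (p!/k)·k = p + p! copies of 0. Now the 0-count is p+p! and (1-count)+1 = (p+p!-1)+1 = p+p!, so i ≠ j+1 fails. So xy^t z = 0^{p+p!} 1^{p+p!-1} ∉ L.
Contradiction. Therefore L is not regular.

0^{p+p!} 1^{p+p!-1}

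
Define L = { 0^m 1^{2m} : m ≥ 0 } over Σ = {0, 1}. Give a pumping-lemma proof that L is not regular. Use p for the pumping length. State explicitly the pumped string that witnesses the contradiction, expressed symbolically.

0^{p+k} 1^{2p}

Assume L is regular. Let p be the pumping length given by the pumping lemma.
Let w = 0^p 1^{2p} ∈ L; note |w| = 3p ≥ p.
By the pumping lemma, w = xyz with |xy| ≤ p and |y| > 0.
Because |xy| ≤ p and w begins with p copies of 0, we have y = 0^k with 1 ≤ k ≤ p.
Pump with i = 2: xy^2z = 0^{p+k} 1^{2p}. For this to lie in L we would need 2p = 2(p+k), which forces k = 0. But k ≥ 1, so xy^2z ∉ L.
This contradicts the pumping lemma, so L is not regular.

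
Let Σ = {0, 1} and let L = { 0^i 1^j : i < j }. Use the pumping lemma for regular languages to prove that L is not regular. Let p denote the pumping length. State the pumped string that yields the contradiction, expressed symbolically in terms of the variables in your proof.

0^{p+k} 1^{p+1}

Toward a contradiction, assume L is regular with pumping length p.
Choose w = 0^p 1^{p+1} ∈ L, with |w| = 2p+1 ≥ p.
By the pumping lemma, w = xyz with |xy| ≤ p and |y| ≥ 1.
Since the first p symbols of w are all 0's and |xy| ≤ p, y lies entirely in the leading 0-block: y = 0^k for some k with 1 ≤ k ≤ p.
Consider xy^2z = 0^{p+k} 1^{p+1}. Since k ≥ 1, the 0-count p+k is at least p+1, so i < j fails; thus xy^2z ∉ L.
This is a contradiction; hence L is not regular.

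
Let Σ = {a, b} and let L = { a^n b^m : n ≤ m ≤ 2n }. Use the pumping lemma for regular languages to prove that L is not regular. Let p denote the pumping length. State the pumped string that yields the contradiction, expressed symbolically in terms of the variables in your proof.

a^{p+k} b^p

Assume L is regular; let p be its pumping constant.
Take w = a^p b^p ∈ L (since p ≤ p ≤ 2p), with |w| = 2p ≥ p.
By the pumping lemma, w = xyz with |xy| ≤ p and |y| ≥ 1.
The first p characters of w are a's, so xy (and hence y) consists only of a's. Write y = a^k, 1 ≤ k ≤ p.
Pump with i = 2: xy^2z = a^{p+k} b^p. Now n = p+k > p = m, so the condition n ≤ m fails. Thus xy^2z ∉ L.
Contradiction. Therefore L is not regular.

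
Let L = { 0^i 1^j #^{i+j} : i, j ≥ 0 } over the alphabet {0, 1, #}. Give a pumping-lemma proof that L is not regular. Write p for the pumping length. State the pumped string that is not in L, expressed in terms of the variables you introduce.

0^{p+k} 1^p #^{2p}

Suppose for contradiction that L is regular, and let p be the pumping length.
Take w = 0^p 1^p #^{2p} ∈ L (with i=j=p, i+j=2p), |w| = 4p ≥ p.
By the pumping lemma, w = xyz with |xy| ≤ p and |y| > 0.
The first p characters of w are 0's, so xy (and hence y) consists only of 0's. Write y = 0^k, 1 ≤ k ≤ p.
Consider xy^2z = 0^{p+k} 1^p #^{2p}. Now the 0- and 1-counts sum to 2p+k, but the #-count is 2p ≠ 2p+k. So xy^2z ∉ L.
This contradicts the pumping lemma, so L is not regular.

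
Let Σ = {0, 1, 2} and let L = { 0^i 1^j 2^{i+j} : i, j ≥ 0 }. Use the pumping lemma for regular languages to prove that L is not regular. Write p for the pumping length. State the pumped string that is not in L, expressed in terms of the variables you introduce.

Suppose for contradiction that L is regular, and let p be the pumping length.
Take w = 0^p 1^p 2^{2p} ∈ L (with i=j=p, i+j=2p), |w| = 4p ≥ p.
Write w = xyz as guaranteed by the lemma, with |xy| ≤ p and |y| ≥ 1.
The first p characters of w are 0's, so xy (and hence y) consists only of 0's. Write y = 0^k, 1 ≤ k ≤ p.
Consider xy^2z = 0^{p+k} 1^p 2^{2p}. Now the 0- and 1-counts sum to 2p+k, but the 2-count is 2p ≠ 2p+k. So xy^2z ∉ L.
Contradiction. Therefore L is not regular.

0^{p+k} 1^p 2^{2p}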